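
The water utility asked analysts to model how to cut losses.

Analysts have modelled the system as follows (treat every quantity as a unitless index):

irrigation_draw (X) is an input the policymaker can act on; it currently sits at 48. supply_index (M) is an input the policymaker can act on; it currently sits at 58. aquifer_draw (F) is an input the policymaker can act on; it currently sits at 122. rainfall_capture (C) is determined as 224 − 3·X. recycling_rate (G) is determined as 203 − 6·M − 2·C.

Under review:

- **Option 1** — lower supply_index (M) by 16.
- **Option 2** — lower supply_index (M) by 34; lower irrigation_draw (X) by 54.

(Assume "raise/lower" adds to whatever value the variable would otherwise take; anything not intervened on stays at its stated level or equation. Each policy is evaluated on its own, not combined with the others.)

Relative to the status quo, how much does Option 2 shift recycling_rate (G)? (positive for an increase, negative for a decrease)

Baseline:
  X = 48
  M = 58
  C = 224 − 3·48 = 80
  G = 203 − 6·58 − 2·80 = -305
Option 2 (M − 34, X − 54):
  X = 48 − 54 = -6
  M = 58 − 34 = 24
  C = 224 − 3·(-6) = 242
  G = 203 − 6·24 − 2·242 = -425
Change in G: -425 − (-305) = -120

-120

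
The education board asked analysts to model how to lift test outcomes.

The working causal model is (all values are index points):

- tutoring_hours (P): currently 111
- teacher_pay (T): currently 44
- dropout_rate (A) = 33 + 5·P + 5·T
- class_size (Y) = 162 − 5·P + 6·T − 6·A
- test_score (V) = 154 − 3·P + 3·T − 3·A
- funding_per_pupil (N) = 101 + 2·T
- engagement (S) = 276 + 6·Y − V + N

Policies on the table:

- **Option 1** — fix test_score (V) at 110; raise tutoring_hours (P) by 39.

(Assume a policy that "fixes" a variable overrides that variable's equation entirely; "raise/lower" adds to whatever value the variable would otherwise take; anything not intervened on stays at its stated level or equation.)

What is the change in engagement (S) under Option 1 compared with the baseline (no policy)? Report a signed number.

-10771

Baseline:
  P = 111
  T = 44
  A = 33 + 5·111 + 5·44 = 808
  Y = 162 − 5·111 + 6·44 − 6·808 = -4977
  V = 154 − 3·111 + 3·44 − 3·808 = -2471
  N = 101 + 2·44 = 189
  S = 276 + 6·(-4977) − (-2471) + 189 = -26926
Option 1 (V := 110, P + 39):
  P = 111 + 39 = 150
  T = 44
  A = 33 + 5·150 + 5·44 = 1003
  Y = 162 − 5·150 + 6·44 − 6·1003 = -6342
  V = 110
  N = 101 + 2·44 = 189
  S = 276 + 6·(-6342) − 110 + 189 = -37697
Change in S: -37697 − (-26926) = -10771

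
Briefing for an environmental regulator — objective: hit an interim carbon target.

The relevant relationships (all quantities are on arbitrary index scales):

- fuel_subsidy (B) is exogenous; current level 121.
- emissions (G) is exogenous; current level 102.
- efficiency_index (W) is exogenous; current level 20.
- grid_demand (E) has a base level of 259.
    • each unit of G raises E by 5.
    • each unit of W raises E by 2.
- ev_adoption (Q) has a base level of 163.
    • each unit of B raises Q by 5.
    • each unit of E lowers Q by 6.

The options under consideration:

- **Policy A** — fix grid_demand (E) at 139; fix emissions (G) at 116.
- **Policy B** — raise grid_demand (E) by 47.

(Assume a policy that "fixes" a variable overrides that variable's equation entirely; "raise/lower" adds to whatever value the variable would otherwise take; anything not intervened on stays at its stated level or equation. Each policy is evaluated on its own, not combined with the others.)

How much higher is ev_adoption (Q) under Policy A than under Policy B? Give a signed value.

Policy A (E := 139, G := 116):
  B = 121
  G = 116
  W = 20
  E = 139
  Q = 163 + 5·121 − 6·139 = -66
Policy B (E + 47):
  B = 121
  G = 102
  W = 20
  E = 259 + 5·102 + 2·20 (+47 from intervention) = 856
  Q = 163 + 5·121 − 6·856 = -4368
Q: -66 − (-4368) = 4302

4302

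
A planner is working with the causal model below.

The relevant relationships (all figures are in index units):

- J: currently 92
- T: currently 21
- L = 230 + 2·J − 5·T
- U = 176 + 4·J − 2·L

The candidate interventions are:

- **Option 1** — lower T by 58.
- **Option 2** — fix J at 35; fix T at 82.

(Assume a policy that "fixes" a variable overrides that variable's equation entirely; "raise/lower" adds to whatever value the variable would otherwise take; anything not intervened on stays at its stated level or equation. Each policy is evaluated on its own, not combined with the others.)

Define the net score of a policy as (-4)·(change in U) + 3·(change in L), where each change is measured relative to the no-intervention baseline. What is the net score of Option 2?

-3697

Baseline:
  J = 92
  T = 21
  L = 230 + 2·92 − 5·21 = 309
  U = 176 + 4·92 − 2·309 = -74
Option 2 (J := 35, T := 82):
  J = 35
  T = 82
  L = 230 + 2·35 − 5·82 = -110
  U = 176 + 4·35 − 2·(-110) = 536
ΔU = 536 − (-74) = 610; ΔL = -110 − 309 = -419
Score = (-4)·610 + 3·(-419) = -3697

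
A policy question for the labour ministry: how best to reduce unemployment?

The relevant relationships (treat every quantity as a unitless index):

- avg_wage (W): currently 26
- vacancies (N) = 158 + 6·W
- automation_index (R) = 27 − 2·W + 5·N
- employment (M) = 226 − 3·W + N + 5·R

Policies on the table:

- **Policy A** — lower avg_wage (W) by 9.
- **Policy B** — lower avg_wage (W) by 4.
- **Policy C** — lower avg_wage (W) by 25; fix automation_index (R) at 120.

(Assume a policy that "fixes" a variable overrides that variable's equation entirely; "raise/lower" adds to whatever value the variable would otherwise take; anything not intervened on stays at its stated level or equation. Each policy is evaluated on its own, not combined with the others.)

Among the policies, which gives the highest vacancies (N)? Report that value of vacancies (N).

Policy A (W − 9):
  W = 26 − 9 = 17
  N = 158 + 6·17 = 260
Policy B (W − 4):
  W = 26 − 4 = 22
  N = 158 + 6·22 = 290
Policy C (W − 25, R := 120):
  W = 26 − 25 = 1
  N = 158 + 6·1 = 164
Comparing — Policy A: N=260, Policy B: N=290, Policy C: N=164. Highest is 290 (Policy B).

290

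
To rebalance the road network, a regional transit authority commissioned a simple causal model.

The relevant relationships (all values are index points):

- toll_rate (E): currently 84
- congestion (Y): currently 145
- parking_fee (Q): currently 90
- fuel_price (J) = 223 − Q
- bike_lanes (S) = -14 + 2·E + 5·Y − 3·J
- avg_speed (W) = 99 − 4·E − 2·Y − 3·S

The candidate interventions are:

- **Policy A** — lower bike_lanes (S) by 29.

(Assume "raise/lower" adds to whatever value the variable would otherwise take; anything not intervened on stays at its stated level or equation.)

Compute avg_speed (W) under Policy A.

-1880

Policy A (S − 29):
  E = 84
  Y = 145
  Q = 90
  J = 223 − 90 = 133
  S = -14 + 2·84 + 5·145 − 3·133 (−29 from intervention) = 451
  W = 99 − 4·84 − 2·145 − 3·451 = -1880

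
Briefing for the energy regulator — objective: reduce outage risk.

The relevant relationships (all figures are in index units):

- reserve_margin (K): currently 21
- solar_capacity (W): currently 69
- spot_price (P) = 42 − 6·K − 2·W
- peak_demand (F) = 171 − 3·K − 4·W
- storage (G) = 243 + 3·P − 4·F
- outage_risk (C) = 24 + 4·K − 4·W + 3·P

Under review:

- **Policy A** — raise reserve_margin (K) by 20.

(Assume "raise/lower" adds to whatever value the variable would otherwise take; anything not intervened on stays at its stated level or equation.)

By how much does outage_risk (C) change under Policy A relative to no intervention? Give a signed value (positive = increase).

Baseline:
  K = 21
  W = 69
  P = 42 − 6·21 − 2·69 = -222
  C = 24 + 4·21 − 4·69 + 3·(-222) = -834
Policy A (K + 20):
  K = 21 + 20 = 41
  W = 69
  P = 42 − 6·41 − 2·69 = -342
  C = 24 + 4·41 − 4·69 + 3·(-342) = -1114
Change in C: -1114 − (-834) = -280

-280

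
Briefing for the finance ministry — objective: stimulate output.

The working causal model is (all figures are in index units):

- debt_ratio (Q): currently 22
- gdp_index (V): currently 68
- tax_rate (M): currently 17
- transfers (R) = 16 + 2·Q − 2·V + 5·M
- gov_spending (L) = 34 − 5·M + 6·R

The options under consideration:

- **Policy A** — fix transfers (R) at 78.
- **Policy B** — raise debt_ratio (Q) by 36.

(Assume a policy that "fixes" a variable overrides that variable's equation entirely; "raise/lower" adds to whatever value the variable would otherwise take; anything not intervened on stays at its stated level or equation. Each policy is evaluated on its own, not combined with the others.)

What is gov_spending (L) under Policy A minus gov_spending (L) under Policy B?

Policy A (R := 78):
  Q = 22
  V = 68
  M = 17
  R = 78
  L = 34 − 5·17 + 6·78 = 417
Policy B (Q + 36):
  Q = 22 + 36 = 58
  V = 68
  M = 17
  R = 16 + 2·58 − 2·68 + 5·17 = 81
  L = 34 − 5·17 + 6·81 = 435
L: 417 − 435 = -18

-18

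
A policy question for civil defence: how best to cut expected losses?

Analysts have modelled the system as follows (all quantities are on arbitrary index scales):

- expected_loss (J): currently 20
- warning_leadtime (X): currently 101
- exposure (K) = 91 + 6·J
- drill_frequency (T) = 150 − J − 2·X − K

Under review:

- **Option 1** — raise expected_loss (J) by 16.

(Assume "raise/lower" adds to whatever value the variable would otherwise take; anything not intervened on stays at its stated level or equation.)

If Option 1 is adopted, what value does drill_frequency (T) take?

Option 1 (J + 16):
  J = 20 + 16 = 36
  X = 101
  K = 91 + 6·36 = 307
  T = 150 − 36 − 2·101 − 307 = -395

-395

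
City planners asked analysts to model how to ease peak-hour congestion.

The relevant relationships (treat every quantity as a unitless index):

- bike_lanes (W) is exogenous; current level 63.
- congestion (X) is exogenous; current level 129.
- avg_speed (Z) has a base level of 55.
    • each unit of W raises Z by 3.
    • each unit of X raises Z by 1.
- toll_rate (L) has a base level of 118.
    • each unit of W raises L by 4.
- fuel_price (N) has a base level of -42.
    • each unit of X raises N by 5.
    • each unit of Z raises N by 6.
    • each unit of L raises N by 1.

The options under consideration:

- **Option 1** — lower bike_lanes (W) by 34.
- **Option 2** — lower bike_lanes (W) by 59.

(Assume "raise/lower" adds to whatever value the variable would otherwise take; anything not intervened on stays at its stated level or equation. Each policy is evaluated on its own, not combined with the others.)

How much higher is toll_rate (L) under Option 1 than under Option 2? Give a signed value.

Option 1 (W − 34):
  W = 63 − 34 = 29
  L = 118 + 4·29 = 234
Option 2 (W − 59):
  W = 63 − 59 = 4
  L = 118 + 4·4 = 134
L: 234 − 134 = 100

100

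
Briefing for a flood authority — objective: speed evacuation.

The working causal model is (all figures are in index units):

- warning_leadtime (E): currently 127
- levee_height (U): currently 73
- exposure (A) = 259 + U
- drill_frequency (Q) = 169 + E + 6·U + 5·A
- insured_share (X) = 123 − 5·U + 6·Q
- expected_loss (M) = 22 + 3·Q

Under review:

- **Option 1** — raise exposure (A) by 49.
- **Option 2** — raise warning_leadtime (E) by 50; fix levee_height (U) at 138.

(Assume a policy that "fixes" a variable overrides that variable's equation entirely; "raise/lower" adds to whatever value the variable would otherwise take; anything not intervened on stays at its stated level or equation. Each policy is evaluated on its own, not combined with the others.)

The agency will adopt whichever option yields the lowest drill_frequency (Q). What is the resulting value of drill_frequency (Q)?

2639

Option 1 (A + 49):
  E = 127
  U = 73
  A = 259 + 73 (+49 from intervention) = 381
  Q = 169 + 127 + 6·73 + 5·381 = 2639
Option 2 (E + 50, U := 138):
  E = 127 + 50 = 177
  U = 138
  A = 259 + 138 = 397
  Q = 169 + 177 + 6·138 + 5·397 = 3159
Comparing — Option 1: Q=2639, Option 2: Q=3159. Lowest is 2639 (Option 1).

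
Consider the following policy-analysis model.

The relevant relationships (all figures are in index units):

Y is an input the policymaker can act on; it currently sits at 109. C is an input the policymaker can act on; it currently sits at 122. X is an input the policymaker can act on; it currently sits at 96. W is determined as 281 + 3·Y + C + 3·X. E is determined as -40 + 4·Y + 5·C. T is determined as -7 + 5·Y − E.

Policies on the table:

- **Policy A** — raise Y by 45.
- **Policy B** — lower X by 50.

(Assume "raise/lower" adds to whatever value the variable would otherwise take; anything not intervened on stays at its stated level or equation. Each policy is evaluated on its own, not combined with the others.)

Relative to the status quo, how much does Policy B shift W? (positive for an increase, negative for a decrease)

Baseline:
  Y = 109
  C = 122
  X = 96
  W = 281 + 3·109 + 122 + 3·96 = 1018
Policy B (X − 50):
  Y = 109
  C = 122
  X = 96 − 50 = 46
  W = 281 + 3·109 + 122 + 3·46 = 868
Change in W: 868 − 1018 = -150

-150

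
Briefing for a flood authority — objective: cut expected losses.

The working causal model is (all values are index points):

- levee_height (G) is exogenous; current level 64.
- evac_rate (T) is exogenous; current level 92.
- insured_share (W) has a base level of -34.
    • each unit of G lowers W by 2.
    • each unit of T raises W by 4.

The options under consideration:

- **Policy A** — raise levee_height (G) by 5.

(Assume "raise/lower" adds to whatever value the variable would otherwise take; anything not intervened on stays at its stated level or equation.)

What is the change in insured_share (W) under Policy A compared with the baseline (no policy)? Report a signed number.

Baseline:
  G = 64
  T = 92
  W = -34 − 2·64 + 4·92 = 206
Policy A (G + 5):
  G = 64 + 5 = 69
  T = 92
  W = -34 − 2·69 + 4·92 = 196
Change in W: 196 − 206 = -10

-10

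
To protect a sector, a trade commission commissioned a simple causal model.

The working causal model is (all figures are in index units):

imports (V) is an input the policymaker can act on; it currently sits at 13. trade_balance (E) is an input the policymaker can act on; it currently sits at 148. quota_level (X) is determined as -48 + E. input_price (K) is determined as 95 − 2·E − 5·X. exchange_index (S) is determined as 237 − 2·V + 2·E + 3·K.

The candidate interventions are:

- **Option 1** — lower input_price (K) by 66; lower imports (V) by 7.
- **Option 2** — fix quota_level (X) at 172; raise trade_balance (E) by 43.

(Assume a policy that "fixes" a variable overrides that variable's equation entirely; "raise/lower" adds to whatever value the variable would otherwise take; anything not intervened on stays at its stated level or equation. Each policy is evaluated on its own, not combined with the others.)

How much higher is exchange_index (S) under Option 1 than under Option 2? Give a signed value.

Option 1 (K − 66, V − 7):
  V = 13 − 7 = 6
  E = 148
  X = -48 + 148 = 100
  K = 95 − 2·148 − 5·100 (−66 from intervention) = -767
  S = 237 − 2·6 + 2·148 + 3·(-767) = -1780
Option 2 (X := 172, E + 43):
  V = 13
  E = 148 + 43 = 191
  X = 172
  K = 95 − 2·191 − 5·172 = -1147
  S = 237 − 2·13 + 2·191 + 3·(-1147) = -2848
S: -1780 − (-2848) = 1068

1068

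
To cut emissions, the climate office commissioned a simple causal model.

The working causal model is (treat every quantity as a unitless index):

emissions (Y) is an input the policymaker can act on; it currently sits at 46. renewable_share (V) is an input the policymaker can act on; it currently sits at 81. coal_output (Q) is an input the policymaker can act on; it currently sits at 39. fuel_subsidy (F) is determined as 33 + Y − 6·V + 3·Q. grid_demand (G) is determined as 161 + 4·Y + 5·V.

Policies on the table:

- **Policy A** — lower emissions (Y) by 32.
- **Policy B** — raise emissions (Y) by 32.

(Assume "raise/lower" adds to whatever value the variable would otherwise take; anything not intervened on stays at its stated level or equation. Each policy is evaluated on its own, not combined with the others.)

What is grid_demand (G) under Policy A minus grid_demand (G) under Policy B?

Policy A (Y − 32):
  Y = 46 − 32 = 14
  V = 81
  G = 161 + 4·14 + 5·81 = 622
Policy B (Y + 32):
  Y = 46 + 32 = 78
  V = 81
  G = 161 + 4·78 + 5·81 = 878
G: 622 − 878 = -256

-256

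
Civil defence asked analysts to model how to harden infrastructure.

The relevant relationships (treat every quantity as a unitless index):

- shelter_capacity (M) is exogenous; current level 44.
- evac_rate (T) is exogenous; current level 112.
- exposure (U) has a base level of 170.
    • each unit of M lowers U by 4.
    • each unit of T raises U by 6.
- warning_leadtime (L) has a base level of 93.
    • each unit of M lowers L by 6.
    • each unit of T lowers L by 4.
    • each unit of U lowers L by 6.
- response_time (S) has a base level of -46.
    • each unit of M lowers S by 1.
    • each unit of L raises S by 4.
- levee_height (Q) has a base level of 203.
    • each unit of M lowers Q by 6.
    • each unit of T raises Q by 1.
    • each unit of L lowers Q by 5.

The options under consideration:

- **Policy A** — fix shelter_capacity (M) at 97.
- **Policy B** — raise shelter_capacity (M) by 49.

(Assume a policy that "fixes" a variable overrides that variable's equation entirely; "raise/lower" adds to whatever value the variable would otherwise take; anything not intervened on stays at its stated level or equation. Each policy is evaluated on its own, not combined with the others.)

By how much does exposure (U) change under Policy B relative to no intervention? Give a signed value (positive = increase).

Baseline:
  M = 44
  T = 112
  U = 170 − 4·44 + 6·112 = 666
Policy B (M + 49):
  M = 44 + 49 = 93
  T = 112
  U = 170 − 4·93 + 6·112 = 470
Change in U: 470 − 666 = -196

-196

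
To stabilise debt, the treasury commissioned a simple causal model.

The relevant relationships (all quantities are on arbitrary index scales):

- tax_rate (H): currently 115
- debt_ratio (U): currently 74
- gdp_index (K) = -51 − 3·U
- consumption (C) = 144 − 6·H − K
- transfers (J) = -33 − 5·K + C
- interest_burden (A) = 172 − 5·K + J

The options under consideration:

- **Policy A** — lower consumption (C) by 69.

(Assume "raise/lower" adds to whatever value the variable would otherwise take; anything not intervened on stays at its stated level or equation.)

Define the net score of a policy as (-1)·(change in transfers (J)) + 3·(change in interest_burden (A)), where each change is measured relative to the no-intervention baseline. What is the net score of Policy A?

Baseline:
  H = 115
  U = 74
  K = -51 − 3·74 = -273
  C = 144 − 6·115 − (-273) = -273
  J = -33 − 5·(-273) + (-273) = 1059
  A = 172 − 5·(-273) + 1059 = 2596
Policy A (C − 69):
  H = 115
  U = 74
  K = -51 − 3·74 = -273
  C = 144 − 6·115 − (-273) (−69 from intervention) = -342
  J = -33 − 5·(-273) + (-342) = 990
  A = 172 − 5·(-273) + 990 = 2527
ΔJ = 990 − 1059 = -69; ΔA = 2527 − 2596 = -69
Score = (-1)·(-69) + 3·(-69) = -138

-138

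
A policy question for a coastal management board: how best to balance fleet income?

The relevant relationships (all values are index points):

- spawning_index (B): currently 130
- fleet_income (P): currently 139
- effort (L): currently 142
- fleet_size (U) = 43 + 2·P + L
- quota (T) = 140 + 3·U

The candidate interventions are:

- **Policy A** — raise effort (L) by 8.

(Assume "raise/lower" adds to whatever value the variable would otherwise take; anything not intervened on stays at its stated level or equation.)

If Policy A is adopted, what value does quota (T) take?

Policy A (L + 8):
  P = 139
  L = 142 + 8 = 150
  U = 43 + 2·139 + 150 = 471
  T = 140 + 3·471 = 1553

1553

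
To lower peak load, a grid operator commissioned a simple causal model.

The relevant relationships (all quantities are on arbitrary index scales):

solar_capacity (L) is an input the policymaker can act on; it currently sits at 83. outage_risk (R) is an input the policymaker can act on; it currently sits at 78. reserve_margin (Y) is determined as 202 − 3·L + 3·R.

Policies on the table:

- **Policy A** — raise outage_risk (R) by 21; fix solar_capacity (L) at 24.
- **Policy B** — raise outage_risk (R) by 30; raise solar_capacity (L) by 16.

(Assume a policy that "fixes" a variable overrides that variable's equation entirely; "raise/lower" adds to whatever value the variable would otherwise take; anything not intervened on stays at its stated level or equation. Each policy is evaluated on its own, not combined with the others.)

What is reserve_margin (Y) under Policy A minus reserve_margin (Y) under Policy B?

Policy A (R + 21, L := 24):
  L = 24
  R = 78 + 21 = 99
  Y = 202 − 3·24 + 3·99 = 427
Policy B (R + 30, L + 16):
  L = 83 + 16 = 99
  R = 78 + 30 = 108
  Y = 202 − 3·99 + 3·108 = 229
Y: 427 − 229 = 198

198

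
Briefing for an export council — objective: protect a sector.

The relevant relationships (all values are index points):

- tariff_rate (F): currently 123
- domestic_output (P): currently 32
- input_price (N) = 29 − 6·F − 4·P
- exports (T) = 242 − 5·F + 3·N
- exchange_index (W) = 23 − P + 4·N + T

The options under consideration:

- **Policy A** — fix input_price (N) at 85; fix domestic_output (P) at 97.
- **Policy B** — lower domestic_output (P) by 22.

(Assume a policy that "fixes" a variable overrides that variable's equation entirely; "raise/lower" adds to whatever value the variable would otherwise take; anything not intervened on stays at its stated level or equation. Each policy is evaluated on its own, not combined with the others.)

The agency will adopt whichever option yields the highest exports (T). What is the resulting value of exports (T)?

Policy A (N := 85, P := 97):
  F = 123
  P = 97
  N = 85
  T = 242 − 5·123 + 3·85 = -118
Policy B (P − 22):
  F = 123
  P = 32 − 22 = 10
  N = 29 − 6·123 − 4·10 = -749
  T = 242 − 5·123 + 3·(-749) = -2620
Comparing — Policy A: T=-118, Policy B: T=-2620. Highest is -118 (Policy A).

-118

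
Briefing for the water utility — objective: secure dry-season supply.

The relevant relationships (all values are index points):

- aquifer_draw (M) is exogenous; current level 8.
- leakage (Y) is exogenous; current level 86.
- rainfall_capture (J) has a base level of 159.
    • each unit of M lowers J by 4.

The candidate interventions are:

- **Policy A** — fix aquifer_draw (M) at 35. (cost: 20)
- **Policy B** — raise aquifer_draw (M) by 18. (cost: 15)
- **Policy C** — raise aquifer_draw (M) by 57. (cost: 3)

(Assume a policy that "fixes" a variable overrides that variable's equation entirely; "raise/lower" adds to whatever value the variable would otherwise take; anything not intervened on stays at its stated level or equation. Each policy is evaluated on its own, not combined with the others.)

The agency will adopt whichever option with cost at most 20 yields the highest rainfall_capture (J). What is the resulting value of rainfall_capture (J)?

55

Policy A (M := 35):
  M = 35
  J = 159 − 4·35 = 19
Policy B (M + 18):
  M = 8 + 18 = 26
  J = 159 − 4·26 = 55
Policy C (M + 57):
  M = 8 + 57 = 65
  J = 159 − 4·65 = -101
Comparing — Policy A: J=19, Policy B: J=55, Policy C: J=-101. Highest is 55 (Policy B).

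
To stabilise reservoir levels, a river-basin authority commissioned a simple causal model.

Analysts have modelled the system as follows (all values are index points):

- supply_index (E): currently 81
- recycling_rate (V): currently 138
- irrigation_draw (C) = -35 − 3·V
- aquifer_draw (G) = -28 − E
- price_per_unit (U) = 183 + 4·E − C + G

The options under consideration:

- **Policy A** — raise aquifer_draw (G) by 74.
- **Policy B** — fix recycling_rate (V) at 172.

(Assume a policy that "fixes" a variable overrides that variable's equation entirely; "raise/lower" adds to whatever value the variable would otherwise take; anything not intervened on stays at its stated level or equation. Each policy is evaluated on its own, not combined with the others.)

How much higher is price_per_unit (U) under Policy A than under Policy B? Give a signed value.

-28

Policy A (G + 74):
  E = 81
  V = 138
  C = -35 − 3·138 = -449
  G = -28 − 81 (+74 from intervention) = -35
  U = 183 + 4·81 − (-449) + (-35) = 921
Policy B (V := 172):
  E = 81
  V = 172
  C = -35 − 3·172 = -551
  G = -28 − 81 = -109
  U = 183 + 4·81 − (-551) + (-109) = 949
U: 921 − 949 = -28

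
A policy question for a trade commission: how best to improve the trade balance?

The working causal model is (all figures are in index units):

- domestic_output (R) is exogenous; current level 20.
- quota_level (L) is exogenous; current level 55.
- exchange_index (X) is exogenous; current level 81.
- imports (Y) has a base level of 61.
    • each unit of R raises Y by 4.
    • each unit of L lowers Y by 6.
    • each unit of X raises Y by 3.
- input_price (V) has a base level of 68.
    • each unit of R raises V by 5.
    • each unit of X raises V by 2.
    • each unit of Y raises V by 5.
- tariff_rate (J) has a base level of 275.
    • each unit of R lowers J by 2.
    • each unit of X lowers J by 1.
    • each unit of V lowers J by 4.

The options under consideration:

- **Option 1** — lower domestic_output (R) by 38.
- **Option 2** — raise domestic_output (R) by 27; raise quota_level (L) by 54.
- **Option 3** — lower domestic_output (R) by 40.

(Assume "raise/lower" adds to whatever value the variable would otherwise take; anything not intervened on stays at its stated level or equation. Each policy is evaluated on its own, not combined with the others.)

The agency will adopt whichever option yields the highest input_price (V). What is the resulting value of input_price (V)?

-345

Option 1 (R − 38):
  R = 20 − 38 = -18
  L = 55
  X = 81
  Y = 61 + 4·(-18) − 6·55 + 3·81 = -98
  V = 68 + 5·(-18) + 2·81 + 5·(-98) = -350
Option 2 (R + 27, L + 54):
  R = 20 + 27 = 47
  L = 55 + 54 = 109
  X = 81
  Y = 61 + 4·47 − 6·109 + 3·81 = -162
  V = 68 + 5·47 + 2·81 + 5·(-162) = -345
Option 3 (R − 40):
  R = 20 − 40 = -20
  L = 55
  X = 81
  Y = 61 + 4·(-20) − 6·55 + 3·81 = -106
  V = 68 + 5·(-20) + 2·81 + 5·(-106) = -400
Comparing — Option 1: V=-350, Option 2: V=-345, Option 3: V=-400. Highest is -345 (Option 2).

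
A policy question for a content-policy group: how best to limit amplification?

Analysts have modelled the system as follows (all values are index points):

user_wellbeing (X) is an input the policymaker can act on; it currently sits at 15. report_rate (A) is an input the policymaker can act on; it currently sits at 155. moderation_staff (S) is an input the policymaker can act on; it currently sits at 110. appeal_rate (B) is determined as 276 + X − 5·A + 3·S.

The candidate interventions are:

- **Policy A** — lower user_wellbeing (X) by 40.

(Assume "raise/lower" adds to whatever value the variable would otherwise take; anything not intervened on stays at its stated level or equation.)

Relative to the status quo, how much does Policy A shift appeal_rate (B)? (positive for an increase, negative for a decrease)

Baseline:
  X = 15
  A = 155
  S = 110
  B = 276 + 15 − 5·155 + 3·110 = -154
Policy A (X − 40):
  X = 15 − 40 = -25
  A = 155
  S = 110
  B = 276 + (-25) − 5·155 + 3·110 = -194
Change in B: -194 − (-154) = -40

-40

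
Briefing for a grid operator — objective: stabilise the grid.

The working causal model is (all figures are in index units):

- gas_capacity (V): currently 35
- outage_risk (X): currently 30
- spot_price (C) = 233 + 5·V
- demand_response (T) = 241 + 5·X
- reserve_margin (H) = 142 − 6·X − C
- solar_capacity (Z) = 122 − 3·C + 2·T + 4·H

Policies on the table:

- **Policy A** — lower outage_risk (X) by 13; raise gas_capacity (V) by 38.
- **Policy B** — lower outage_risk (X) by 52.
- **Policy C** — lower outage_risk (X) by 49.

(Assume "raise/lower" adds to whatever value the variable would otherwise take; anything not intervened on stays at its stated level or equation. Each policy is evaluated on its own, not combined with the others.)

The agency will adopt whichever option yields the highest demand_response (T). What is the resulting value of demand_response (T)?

Policy A (X − 13, V + 38):
  X = 30 − 13 = 17
  T = 241 + 5·17 = 326
Policy B (X − 52):
  X = 30 − 52 = -22
  T = 241 + 5·(-22) = 131
Policy C (X − 49):
  X = 30 − 49 = -19
  T = 241 + 5·(-19) = 146
Comparing — Policy A: T=326, Policy B: T=131, Policy C: T=146. Highest is 326 (Policy A).

326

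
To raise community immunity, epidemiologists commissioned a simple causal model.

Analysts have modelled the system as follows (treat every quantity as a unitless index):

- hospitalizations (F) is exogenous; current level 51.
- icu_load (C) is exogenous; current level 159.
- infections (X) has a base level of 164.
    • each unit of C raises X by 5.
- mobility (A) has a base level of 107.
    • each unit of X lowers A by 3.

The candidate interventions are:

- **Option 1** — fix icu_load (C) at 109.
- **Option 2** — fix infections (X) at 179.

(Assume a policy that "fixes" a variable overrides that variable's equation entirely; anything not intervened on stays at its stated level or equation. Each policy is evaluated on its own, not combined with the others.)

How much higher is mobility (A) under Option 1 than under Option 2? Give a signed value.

Option 1 (C := 109):
  C = 109
  X = 164 + 5·109 = 709
  A = 107 − 3·709 = -2020
Option 2 (X := 179):
  C = 159
  X = 179
  A = 107 − 3·179 = -430
A: -2020 − (-430) = -1590

-1590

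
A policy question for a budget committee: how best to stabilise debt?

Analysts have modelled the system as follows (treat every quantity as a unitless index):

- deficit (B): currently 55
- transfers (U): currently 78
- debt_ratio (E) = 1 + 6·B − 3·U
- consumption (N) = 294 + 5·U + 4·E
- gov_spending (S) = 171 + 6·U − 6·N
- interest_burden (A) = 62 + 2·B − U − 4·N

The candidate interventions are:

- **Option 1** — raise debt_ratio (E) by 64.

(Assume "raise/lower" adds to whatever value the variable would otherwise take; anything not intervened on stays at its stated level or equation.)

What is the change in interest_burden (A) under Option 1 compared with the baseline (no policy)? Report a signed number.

Baseline:
  B = 55
  U = 78
  E = 1 + 6·55 − 3·78 = 97
  N = 294 + 5·78 + 4·97 = 1072
  A = 62 + 2·55 − 78 − 4·1072 = -4194
Option 1 (E + 64):
  B = 55
  U = 78
  E = 1 + 6·55 − 3·78 (+64 from intervention) = 161
  N = 294 + 5·78 + 4·161 = 1328
  A = 62 + 2·55 − 78 − 4·1328 = -5218
Change in A: -5218 − (-4194) = -1024

-1024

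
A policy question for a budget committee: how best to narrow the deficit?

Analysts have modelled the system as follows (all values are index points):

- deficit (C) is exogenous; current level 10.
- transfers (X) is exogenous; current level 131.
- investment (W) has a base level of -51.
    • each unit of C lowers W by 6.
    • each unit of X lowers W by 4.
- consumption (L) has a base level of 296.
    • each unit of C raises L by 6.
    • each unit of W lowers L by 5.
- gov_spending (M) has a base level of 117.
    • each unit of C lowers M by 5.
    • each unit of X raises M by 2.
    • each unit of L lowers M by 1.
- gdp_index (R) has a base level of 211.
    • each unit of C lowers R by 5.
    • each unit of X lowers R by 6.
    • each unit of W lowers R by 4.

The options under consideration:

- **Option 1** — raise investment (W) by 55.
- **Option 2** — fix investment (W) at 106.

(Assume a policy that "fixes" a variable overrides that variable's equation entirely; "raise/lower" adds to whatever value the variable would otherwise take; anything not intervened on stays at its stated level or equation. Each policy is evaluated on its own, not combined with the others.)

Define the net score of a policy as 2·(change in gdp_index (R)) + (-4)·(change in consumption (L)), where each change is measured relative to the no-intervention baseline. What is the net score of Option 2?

Baseline:
  C = 10
  X = 131
  W = -51 − 6·10 − 4·131 = -635
  L = 296 + 6·10 − 5·(-635) = 3531
  R = 211 − 5·10 − 6·131 − 4·(-635) = 1915
Option 2 (W := 106):
  C = 10
  X = 131
  W = 106
  L = 296 + 6·10 − 5·106 = -174
  R = 211 − 5·10 − 6·131 − 4·106 = -1049
ΔR = -1049 − 1915 = -2964; ΔL = -174 − 3531 = -3705
Score = 2·(-2964) + (-4)·(-3705) = 8892

8892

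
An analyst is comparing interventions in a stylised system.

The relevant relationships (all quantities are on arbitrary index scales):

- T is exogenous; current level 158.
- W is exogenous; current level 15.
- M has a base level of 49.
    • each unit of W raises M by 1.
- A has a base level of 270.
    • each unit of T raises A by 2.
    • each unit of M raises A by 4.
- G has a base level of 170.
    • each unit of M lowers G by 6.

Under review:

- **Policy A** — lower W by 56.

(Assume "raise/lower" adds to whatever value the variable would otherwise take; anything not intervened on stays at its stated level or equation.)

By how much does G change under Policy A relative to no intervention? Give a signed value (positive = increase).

Baseline:
  W = 15
  M = 49 + 15 = 64
  G = 170 − 6·64 = -214
Policy A (W − 56):
  W = 15 − 56 = -41
  M = 49 + (-41) = 8
  G = 170 − 6·8 = 122
Change in G: 122 − (-214) = 336

336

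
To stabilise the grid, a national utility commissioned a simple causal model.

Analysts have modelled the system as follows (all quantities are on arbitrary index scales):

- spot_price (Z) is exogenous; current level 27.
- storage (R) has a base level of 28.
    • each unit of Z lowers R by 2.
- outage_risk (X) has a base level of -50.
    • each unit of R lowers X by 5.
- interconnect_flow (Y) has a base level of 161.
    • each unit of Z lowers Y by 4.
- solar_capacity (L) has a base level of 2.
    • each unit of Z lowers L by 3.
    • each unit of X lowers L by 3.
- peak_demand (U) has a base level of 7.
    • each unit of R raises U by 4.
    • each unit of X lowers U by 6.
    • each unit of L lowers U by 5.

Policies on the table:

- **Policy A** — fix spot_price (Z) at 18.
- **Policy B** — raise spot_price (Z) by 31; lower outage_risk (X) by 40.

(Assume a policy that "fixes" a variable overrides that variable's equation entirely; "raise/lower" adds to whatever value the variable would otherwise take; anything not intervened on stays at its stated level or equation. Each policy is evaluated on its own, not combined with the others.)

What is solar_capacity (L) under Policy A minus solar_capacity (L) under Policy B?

1200

Policy A (Z := 18):
  Z = 18
  R = 28 − 2·18 = -8
  X = -50 − 5·(-8) = -10
  L = 2 − 3·18 − 3·(-10) = -22
Policy B (Z + 31, X − 40):
  Z = 27 + 31 = 58
  R = 28 − 2·58 = -88
  X = -50 − 5·(-88) (−40 from intervention) = 350
  L = 2 − 3·58 − 3·350 = -1222
L: -22 − (-1222) = 1200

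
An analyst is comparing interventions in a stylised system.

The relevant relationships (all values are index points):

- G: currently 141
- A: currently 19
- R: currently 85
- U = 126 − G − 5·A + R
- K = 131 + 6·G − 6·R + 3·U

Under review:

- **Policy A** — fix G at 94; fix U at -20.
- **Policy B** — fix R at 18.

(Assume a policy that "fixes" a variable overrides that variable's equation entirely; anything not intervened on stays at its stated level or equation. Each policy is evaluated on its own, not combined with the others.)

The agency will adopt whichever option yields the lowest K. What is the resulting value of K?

125

Policy A (G := 94, U := -20):
  G = 94
  A = 19
  R = 85
  U = -20
  K = 131 + 6·94 − 6·85 + 3·(-20) = 125
Policy B (R := 18):
  G = 141
  A = 19
  R = 18
  U = 126 − 141 − 5·19 + 18 = -92
  K = 131 + 6·141 − 6·18 + 3·(-92) = 593
Comparing — Policy A: K=125, Policy B: K=593. Lowest is 125 (Policy A).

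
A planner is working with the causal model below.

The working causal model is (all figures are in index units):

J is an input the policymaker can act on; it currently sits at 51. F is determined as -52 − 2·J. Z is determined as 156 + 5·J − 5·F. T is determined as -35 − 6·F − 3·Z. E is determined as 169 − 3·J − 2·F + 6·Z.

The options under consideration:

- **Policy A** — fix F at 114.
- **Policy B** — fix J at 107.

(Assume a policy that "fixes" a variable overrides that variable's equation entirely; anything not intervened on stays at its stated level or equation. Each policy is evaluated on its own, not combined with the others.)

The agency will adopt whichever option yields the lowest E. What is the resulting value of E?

-1166

Policy A (F := 114):
  J = 51
  F = 114
  Z = 156 + 5·51 − 5·114 = -159
  E = 169 − 3·51 − 2·114 + 6·(-159) = -1166
Policy B (J := 107):
  J = 107
  F = -52 − 2·107 = -266
  Z = 156 + 5·107 − 5·(-266) = 2021
  E = 169 − 3·107 − 2·(-266) + 6·2021 = 12506
Comparing — Policy A: E=-1166, Policy B: E=12506. Lowest is -1166 (Policy A).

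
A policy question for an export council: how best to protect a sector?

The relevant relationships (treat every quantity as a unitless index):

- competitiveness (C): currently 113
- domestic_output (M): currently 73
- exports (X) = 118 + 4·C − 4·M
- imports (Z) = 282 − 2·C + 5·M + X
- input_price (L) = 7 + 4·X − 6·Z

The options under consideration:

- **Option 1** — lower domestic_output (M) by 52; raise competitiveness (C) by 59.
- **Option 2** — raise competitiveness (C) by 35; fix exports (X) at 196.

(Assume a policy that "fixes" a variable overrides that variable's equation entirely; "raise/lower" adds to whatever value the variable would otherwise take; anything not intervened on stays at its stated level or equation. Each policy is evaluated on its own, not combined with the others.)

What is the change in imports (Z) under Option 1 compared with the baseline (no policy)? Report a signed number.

Baseline:
  C = 113
  M = 73
  X = 118 + 4·113 − 4·73 = 278
  Z = 282 − 2·113 + 5·73 + 278 = 699
Option 1 (M − 52, C + 59):
  C = 113 + 59 = 172
  M = 73 − 52 = 21
  X = 118 + 4·172 − 4·21 = 722
  Z = 282 − 2·172 + 5·21 + 722 = 765
Change in Z: 765 − 699 = 66

66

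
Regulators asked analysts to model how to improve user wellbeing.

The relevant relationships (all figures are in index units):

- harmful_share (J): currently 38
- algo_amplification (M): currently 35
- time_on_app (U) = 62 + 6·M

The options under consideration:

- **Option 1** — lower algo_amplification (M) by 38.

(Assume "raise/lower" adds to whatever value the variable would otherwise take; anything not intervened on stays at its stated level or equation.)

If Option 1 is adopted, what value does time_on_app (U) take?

44

Option 1 (M − 38):
  M = 35 − 38 = -3
  U = 62 + 6·(-3) = 44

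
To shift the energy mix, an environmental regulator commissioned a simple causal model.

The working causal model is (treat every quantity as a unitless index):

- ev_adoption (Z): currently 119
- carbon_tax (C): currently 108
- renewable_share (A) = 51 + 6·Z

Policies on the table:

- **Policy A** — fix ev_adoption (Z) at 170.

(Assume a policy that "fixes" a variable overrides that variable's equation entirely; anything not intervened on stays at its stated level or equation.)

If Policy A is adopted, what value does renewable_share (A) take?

1071

Policy A (Z := 170):
  Z = 170
  A = 51 + 6·170 = 1071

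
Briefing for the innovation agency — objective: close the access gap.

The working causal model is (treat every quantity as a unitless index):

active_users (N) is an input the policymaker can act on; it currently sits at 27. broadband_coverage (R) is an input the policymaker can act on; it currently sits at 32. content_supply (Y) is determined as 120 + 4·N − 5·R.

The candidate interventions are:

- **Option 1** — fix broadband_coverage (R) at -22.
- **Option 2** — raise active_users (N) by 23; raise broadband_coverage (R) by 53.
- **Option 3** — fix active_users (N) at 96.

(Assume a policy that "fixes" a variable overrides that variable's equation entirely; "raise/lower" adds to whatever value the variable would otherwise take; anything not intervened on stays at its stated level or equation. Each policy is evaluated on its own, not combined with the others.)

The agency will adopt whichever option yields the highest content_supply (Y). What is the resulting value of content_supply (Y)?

344

Option 1 (R := -22):
  N = 27
  R = -22
  Y = 120 + 4·27 − 5·(-22) = 338
Option 2 (N + 23, R + 53):
  N = 27 + 23 = 50
  R = 32 + 53 = 85
  Y = 120 + 4·50 − 5·85 = -105
Option 3 (N := 96):
  N = 96
  R = 32
  Y = 120 + 4·96 − 5·32 = 344
Comparing — Option 1: Y=338, Option 2: Y=-105, Option 3: Y=344. Highest is 344 (Option 3).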